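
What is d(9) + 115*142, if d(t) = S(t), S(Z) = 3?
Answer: 16333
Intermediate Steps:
d(t) = 3
d(9) + 115*142 = 3 + 115*142 = 3 + 16330 = 16333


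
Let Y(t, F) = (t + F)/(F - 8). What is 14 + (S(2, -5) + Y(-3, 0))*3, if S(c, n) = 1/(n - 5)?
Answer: 593/40 ≈ 14.825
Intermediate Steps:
S(c, n) = 1/(-5 + n)
Y(t, F) = (F + t)/(-8 + F)
14 + (S(2, -5) + Y(-3, 0))*3 = 14 + (1/(-5 - 5) + (0 - 3)/(-8 + 0))*3 = 14 + (1/(-10) - 3/(-8))*3 = 14 + (-⅒ - ⅛*(-3))*3 = 14 + (-⅒ + 3/8)*3 = 14 + (11/40)*3 = 14 + 33/40 = 593/40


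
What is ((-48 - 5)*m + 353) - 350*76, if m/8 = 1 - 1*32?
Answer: -13103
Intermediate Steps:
m = -248 (m = 8*(1 - 1*32) = 8*(1 - 32) = 8*(-31) = -248)
((-48 - 5)*m + 353) - 350*76 = ((-48 - 5)*(-248) + 353) - 350*76 = (-53*(-248) + 353) - 26600 = (13144 + 353) - 26600 = 13497 - 26600 = -13103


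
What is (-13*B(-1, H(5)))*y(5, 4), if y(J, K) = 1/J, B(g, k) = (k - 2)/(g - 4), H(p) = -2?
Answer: -52/25 ≈ -2.0800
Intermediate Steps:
B(g, k) = (-2 + k)/(-4 + g)
y(J, K) = 1/J
(-13*B(-1, H(5)))*y(5, 4) = -13*(-2 - 2)/(-4 - 1)/5 = -13*(-4)/(-5)*(⅕) = -(-13)*(-4)/5*(⅕) = -13*⅘*(⅕) = -52/5*⅕ = -52/25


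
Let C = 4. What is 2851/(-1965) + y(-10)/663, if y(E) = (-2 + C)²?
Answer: -627451/434265 ≈ -1.4449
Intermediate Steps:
y(E) = 4 (y(E) = (-2 + 4)² = 2² = 4)
2851/(-1965) + y(-10)/663 = 2851/(-1965) + 4/663 = 2851*(-1/1965) + 4*(1/663) = -2851/1965 + 4/663 = -627451/434265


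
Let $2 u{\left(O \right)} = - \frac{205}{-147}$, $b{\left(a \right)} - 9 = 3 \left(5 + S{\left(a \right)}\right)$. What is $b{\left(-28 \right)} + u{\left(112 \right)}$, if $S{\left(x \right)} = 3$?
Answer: $\frac{9907}{294} \approx 33.697$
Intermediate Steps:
$b{\left(a \right)} = 33$ ($b{\left(a \right)} = 9 + 3 \left(5 + 3\right) = 9 + 3 \cdot 8 = 9 + 24 = 33$)
$u{\left(O \right)} = \frac{205}{294}$ ($u{\left(O \right)} = \frac{\left(-205\right) \frac{1}{-147}}{2} = \frac{\left(-205\right) \left(- \frac{1}{147}\right)}{2} = \frac{1}{2} \cdot \frac{205}{147} = \frac{205}{294}$)
$b{\left(-28 \right)} + u{\left(112 \right)} = 33 + \frac{205}{294} = \frac{9907}{294}$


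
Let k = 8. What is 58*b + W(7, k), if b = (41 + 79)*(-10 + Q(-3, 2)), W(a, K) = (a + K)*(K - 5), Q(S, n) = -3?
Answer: -90435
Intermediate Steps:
W(a, K) = (-5 + K)*(K + a) (W(a, K) = (K + a)*(-5 + K) = (-5 + K)*(K + a))
b = -1560 (b = (41 + 79)*(-10 - 3) = 120*(-13) = -1560)
58*b + W(7, k) = 58*(-1560) + (8² - 5*8 - 5*7 + 8*7) = -90480 + (64 - 40 - 35 + 56) = -90480 + 45 = -90435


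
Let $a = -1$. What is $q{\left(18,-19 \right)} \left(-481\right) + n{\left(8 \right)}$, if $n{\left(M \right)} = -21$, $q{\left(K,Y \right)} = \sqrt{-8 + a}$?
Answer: $-21 - 1443 i \approx -21.0 - 1443.0 i$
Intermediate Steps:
$q{\left(K,Y \right)} = 3 i$ ($q{\left(K,Y \right)} = \sqrt{-8 - 1} = \sqrt{-9} = 3 i$)
$q{\left(18,-19 \right)} \left(-481\right) + n{\left(8 \right)} = 3 i \left(-481\right) - 21 = - 1443 i - 21 = -21 - 1443 i$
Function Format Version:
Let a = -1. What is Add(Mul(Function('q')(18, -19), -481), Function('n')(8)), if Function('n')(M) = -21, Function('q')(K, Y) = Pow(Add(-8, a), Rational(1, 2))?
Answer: Add(-21, Mul(-1443, I)) ≈ Add(-21.000, Mul(-1443.0, I))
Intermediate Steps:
Function('q')(K, Y) = Mul(3, I) (Function('q')(K, Y) = Pow(Add(-8, -1), Rational(1, 2)) = Pow(-9, Rational(1, 2)) = Mul(3, I))
Add(Mul(Function('q')(18, -19), -481), Function('n')(8)) = Add(Mul(Mul(3, I), -481), -21) = Add(Mul(-1443, I), -21) = Add(-21, Mul(-1443, I))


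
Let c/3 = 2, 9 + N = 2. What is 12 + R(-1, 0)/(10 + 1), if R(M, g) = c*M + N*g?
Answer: 126/11 ≈ 11.455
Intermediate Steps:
N = -7 (N = -9 + 2 = -7)
c = 6 (c = 3*2 = 6)
R(M, g) = -7*g + 6*M (R(M, g) = 6*M - 7*g = -7*g + 6*M)
12 + R(-1, 0)/(10 + 1) = 12 + (-7*0 + 6*(-1))/(10 + 1) = 12 + (0 - 6)/11 = 12 + (1/11)*(-6) = 12 - 6/11 = 126/11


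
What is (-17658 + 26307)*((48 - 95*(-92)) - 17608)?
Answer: -76284180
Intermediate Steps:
(-17658 + 26307)*((48 - 95*(-92)) - 17608) = 8649*((48 + 8740) - 17608) = 8649*(8788 - 17608) = 8649*(-8820) = -76284180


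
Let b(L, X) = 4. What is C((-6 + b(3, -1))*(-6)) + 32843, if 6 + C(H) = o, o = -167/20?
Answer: 656573/20 ≈ 32829.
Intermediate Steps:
o = -167/20 (o = -167*1/20 = -167/20 ≈ -8.3500)
C(H) = -287/20 (C(H) = -6 - 167/20 = -287/20)
C((-6 + b(3, -1))*(-6)) + 32843 = -287/20 + 32843 = 656573/20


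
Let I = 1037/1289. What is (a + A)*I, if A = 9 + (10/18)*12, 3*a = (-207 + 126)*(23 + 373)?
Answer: -33214073/3867 ≈ -8589.1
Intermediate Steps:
I = 1037/1289 (I = 1037*(1/1289) = 1037/1289 ≈ 0.80450)
a = -10692 (a = ((-207 + 126)*(23 + 373))/3 = (-81*396)/3 = (⅓)*(-32076) = -10692)
A = 47/3 (A = 9 + (10*(1/18))*12 = 9 + (5/9)*12 = 9 + 20/3 = 47/3 ≈ 15.667)
(a + A)*I = (-10692 + 47/3)*(1037/1289) = -32029/3*1037/1289 = -33214073/3867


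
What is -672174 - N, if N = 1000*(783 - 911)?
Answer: -544174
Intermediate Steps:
N = -128000 (N = 1000*(-128) = -128000)
-672174 - N = -672174 - 1*(-128000) = -672174 + 128000 = -544174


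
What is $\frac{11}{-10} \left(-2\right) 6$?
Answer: $\frac{66}{5} \approx 13.2$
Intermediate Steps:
$\frac{11}{-10} \left(-2\right) 6 = 11 \left(- \frac{1}{10}\right) \left(-2\right) 6 = \left(- \frac{11}{10}\right) \left(-2\right) 6 = \frac{11}{5} \cdot 6 = \frac{66}{5}$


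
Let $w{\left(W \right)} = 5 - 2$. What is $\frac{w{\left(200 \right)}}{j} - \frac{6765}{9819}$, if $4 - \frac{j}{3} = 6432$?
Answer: $- \frac{14498413}{21038844} \approx -0.68913$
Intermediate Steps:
$w{\left(W \right)} = 3$
$j = -19284$ ($j = 12 - 19296 = -19284$)
$\frac{w{\left(200 \right)}}{j} - \frac{6765}{9819} = \frac{3}{-19284} - \frac{6765}{9819} = 3 \left(- \frac{1}{19284}\right) - \frac{2255}{3273} = - \frac{1}{6428} - \frac{2255}{3273} = - \frac{14498413}{21038844}$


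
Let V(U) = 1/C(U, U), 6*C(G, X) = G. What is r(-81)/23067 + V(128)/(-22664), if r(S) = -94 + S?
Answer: -253906001/33458591232 ≈ -0.0075887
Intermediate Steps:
C(G, X) = G/6
V(U) = 6/U (V(U) = 1/(U/6) = 6/U)
r(-81)/23067 + V(128)/(-22664) = (-94 - 81)/23067 + (6/128)/(-22664) = -175*1/23067 + (6*(1/128))*(-1/22664) = -175/23067 + (3/64)*(-1/22664) = -175/23067 - 3/1450496 = -253906001/33458591232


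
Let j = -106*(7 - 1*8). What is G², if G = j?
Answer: 11236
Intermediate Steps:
j = 106 (j = -106*(7 - 8) = -106*(-1) = 106)
G = 106
G² = 106² = 11236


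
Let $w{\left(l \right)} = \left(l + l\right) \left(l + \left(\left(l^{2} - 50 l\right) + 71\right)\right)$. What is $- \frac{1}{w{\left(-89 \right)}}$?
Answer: $\frac{1}{2198834} \approx 4.5479 \cdot 10^{-7}$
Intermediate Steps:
$w{\left(l \right)} = 2 l \left(71 + l^{2} - 49 l\right)$ ($w{\left(l \right)} = 2 l \left(l + \left(71 + l^{2} - 50 l\right)\right) = 2 l \left(71 + l^{2} - 49 l\right)$)
$- \frac{1}{w{\left(-89 \right)}} = - \frac{1}{2 \left(-89\right) \left(71 + \left(-89\right)^{2} - -4361\right)} = - \frac{1}{2 \left(-89\right) \left(71 + 7921 + 4361\right)} = - \frac{1}{2 \left(-89\right) 12353} = - \frac{1}{-2198834} = \left(-1\right) \left(- \frac{1}{2198834}\right) = \frac{1}{2198834}$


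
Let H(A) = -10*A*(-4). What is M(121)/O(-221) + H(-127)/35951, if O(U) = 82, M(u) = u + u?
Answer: 4141791/1473991 ≈ 2.8099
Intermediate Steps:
M(u) = 2*u
H(A) = 40*A (H(A) = -10*A*(-4) = 40*A)
M(121)/O(-221) + H(-127)/35951 = (2*121)/82 + (40*(-127))/35951 = 242*(1/82) - 5080*1/35951 = 121/41 - 5080/35951 = 4141791/1473991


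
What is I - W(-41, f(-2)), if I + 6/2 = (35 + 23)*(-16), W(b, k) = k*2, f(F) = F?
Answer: -927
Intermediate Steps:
W(b, k) = 2*k
I = -931 (I = -3 + (35 + 23)*(-16) = -3 + 58*(-16) = -3 - 928 = -931)
I - W(-41, f(-2)) = -931 - 2*(-2) = -931 - 1*(-4) = -931 + 4 = -927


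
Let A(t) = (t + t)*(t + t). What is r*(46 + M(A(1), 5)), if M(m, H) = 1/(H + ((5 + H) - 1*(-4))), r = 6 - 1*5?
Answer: 875/19 ≈ 46.053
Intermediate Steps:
r = 1 (r = 6 - 5 = 1)
A(t) = 4*t**2 (A(t) = (2*t)*(2*t) = 4*t**2)
M(m, H) = 1/(9 + 2*H) (M(m, H) = 1/(H + ((5 + H) + 4)) = 1/(H + (9 + H)) = 1/(9 + 2*H))
r*(46 + M(A(1), 5)) = 1*(46 + 1/(9 + 2*5)) = 1*(46 + 1/(9 + 10)) = 1*(46 + 1/19) = 1*(875/19) = 875/19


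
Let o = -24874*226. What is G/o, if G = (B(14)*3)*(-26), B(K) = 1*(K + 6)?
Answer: 390/1405381 ≈ 0.00027750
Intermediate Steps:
B(K) = 6 + K (B(K) = 1*(6 + K) = 6 + K)
o = -5621524
G = -1560 (G = ((6 + 14)*3)*(-26) = (20*3)*(-26) = 60*(-26) = -1560)
G/o = -1560/(-5621524) = -1560*(-1/5621524) = 390/1405381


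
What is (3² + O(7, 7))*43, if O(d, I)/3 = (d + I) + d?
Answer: 3096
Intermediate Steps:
O(d, I) = 3*I + 6*d (O(d, I) = 3*((d + I) + d) = 3*((I + d) + d) = 3*(I + 2*d) = 3*I + 6*d)
(3² + O(7, 7))*43 = (3² + (3*7 + 6*7))*43 = (9 + (21 + 42))*43 = (9 + 63)*43 = 72*43 = 3096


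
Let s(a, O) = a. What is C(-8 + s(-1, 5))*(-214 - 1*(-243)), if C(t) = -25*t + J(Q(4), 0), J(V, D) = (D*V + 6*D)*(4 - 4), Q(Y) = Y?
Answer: 6525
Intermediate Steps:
J(V, D) = 0 (J(V, D) = (6*D + D*V)*0 = 0)
C(t) = -25*t (C(t) = -25*t + 0 = -25*t)
C(-8 + s(-1, 5))*(-214 - 1*(-243)) = (-25*(-8 - 1))*(-214 - 1*(-243)) = (-25*(-9))*(-214 + 243) = 225*29 = 6525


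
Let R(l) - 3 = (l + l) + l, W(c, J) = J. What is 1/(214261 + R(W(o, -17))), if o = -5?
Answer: 1/214213 ≈ 4.6682e-6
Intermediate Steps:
R(l) = 3 + 3*l (R(l) = 3 + ((l + l) + l) = 3 + (2*l + l) = 3 + 3*l)
1/(214261 + R(W(o, -17))) = 1/(214261 + (3 + 3*(-17))) = 1/(214261 + (3 - 51)) = 1/(214261 - 48) = 1/214213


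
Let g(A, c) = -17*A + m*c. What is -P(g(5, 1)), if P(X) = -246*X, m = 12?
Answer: -17958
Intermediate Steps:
g(A, c) = -17*A + 12*c
-P(g(5, 1)) = -(-246)*(-17*5 + 12*1) = -(-246)*(-85 + 12) = -(-246)*(-73) = -1*17958 = -17958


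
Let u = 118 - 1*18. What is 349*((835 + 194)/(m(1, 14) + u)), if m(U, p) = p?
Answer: 119707/38 ≈ 3150.2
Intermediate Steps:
u = 100 (u = 118 - 18 = 100)
349*((835 + 194)/(m(1, 14) + u)) = 349*((835 + 194)/(14 + 100)) = 349*(1029/114) = 349*(1029*(1/114)) = 349*(343/38) = 119707/38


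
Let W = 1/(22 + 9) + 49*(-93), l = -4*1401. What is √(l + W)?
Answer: I*√9764690/31 ≈ 100.8*I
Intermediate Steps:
l = -5604
W = -141266/31 (W = 1/31 - 4557 = -141266/31 ≈ -4557.0)
√(l + W) = √(-5604 - 141266/31) = √(-314990/31) = I*√9764690/31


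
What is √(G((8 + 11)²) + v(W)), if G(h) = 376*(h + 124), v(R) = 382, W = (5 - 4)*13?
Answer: √182742 ≈ 427.48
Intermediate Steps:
W = 13 (W = 1*13 = 13)
G(h) = 46624 + 376*h (G(h) = 376*(124 + h) = 46624 + 376*h)
√(G((8 + 11)²) + v(W)) = √((46624 + 376*(8 + 11)²) + 382) = √((46624 + 376*19²) + 382) = √((46624 + 376*361) + 382) = √((46624 + 135736) + 382) = √(182360 + 382) = √182742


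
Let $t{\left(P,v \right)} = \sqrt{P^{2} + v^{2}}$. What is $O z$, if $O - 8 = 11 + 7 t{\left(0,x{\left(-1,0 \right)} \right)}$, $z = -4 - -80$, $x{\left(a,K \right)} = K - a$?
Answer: $1976$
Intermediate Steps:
$z = 76$ ($z = -4 + 80 = 76$)
$O = 26$ ($O = 8 + \left(11 + 7 \sqrt{0^{2} + \left(0 - -1\right)^{2}}\right) = 8 + \left(11 + 7 \sqrt{0 + \left(0 + 1\right)^{2}}\right) = 8 + \left(11 + 7 \sqrt{0 + 1^{2}}\right) = 8 + \left(11 + 7 \sqrt{0 + 1}\right) = 8 + \left(11 + 7 \sqrt{1}\right) = 8 + \left(11 + 7 \cdot 1\right) = 8 + \left(11 + 7\right) = 8 + 18 = 26$)
$O z = 26 \cdot 76 = 1976$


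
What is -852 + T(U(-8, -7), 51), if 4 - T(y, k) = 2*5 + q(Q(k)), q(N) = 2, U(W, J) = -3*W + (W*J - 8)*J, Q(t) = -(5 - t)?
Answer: -860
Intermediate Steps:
Q(t) = -5 + t
U(W, J) = -3*W + J*(-8 + J*W) (U(W, J) = -3*W + (J*W - 8)*J = -3*W + (-8 + J*W)*J = -3*W + J*(-8 + J*W))
T(y, k) = -8 (T(y, k) = 4 - (2*5 + 2) = 4 - (10 + 2) = 4 - 1*12 = 4 - 12 = -8)
-852 + T(U(-8, -7), 51) = -852 - 8 = -860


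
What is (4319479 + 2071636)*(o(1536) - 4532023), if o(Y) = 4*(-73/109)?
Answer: -3157152005350885/109 ≈ -2.8965e+13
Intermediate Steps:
o(Y) = -292/109 (o(Y) = 4*(-73*1/109) = 4*(-73/109) = -292/109)
(4319479 + 2071636)*(o(1536) - 4532023) = (4319479 + 2071636)*(-292/109 - 4532023) = 6391115*(-493990799/109) = -3157152005350885/109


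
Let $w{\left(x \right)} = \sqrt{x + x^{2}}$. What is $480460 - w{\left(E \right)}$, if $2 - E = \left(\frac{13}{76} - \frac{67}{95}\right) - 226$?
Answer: $480460 - \frac{\sqrt{7574706989}}{380} \approx 4.8023 \cdot 10^{5}$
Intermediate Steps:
$E = \frac{86843}{380}$ ($E = 2 - \left(\left(\frac{13}{76} - \frac{67}{95}\right) - 226\right) = 2 - \left(- \frac{203}{380} - 226\right) = 2 - - \frac{86083}{380} = 2 + \frac{86083}{380} = \frac{86843}{380} \approx 228.53$)
$480460 - w{\left(E \right)} = 480460 - \sqrt{\frac{86843 \left(1 + \frac{86843}{380}\right)}{380}} = 480460 - \sqrt{\frac{86843}{380} \cdot \frac{87223}{380}} = 480460 - \sqrt{\frac{7574706989}{144400}} = 480460 - \frac{\sqrt{7574706989}}{380}$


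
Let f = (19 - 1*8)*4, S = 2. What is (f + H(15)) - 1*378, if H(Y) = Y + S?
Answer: -317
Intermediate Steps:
f = 44 (f = (19 - 8)*4 = 11*4 = 44)
H(Y) = 2 + Y (H(Y) = Y + 2 = 2 + Y)
(f + H(15)) - 1*378 = (44 + (2 + 15)) - 1*378 = (44 + 17) - 378 = 61 - 378 = -317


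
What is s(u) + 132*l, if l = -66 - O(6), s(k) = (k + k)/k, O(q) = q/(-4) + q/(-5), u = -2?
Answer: -41768/5 ≈ -8353.6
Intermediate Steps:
O(q) = -9*q/20 (O(q) = q*(-1/4) + q*(-1/5) = -q/4 - q/5 = -9*q/20)
s(k) = 2 (s(k) = (2*k)/k = 2)
l = -633/10 (l = -66 - (-9)*6/20 = -66 - 1*(-27/10) = -66 + 27/10 = -633/10 ≈ -63.300)
s(u) + 132*l = 2 + 132*(-633/10) = 2 - 41778/5 = -41768/5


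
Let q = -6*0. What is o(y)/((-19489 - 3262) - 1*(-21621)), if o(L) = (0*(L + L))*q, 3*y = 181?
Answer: 0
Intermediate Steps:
y = 181/3 (y = (1/3)*181 = 181/3 ≈ 60.333)
q = 0
o(L) = 0 (o(L) = (0*(L + L))*0 = (0*(2*L))*0 = 0*0 = 0)
o(y)/((-19489 - 3262) - 1*(-21621)) = 0/((-19489 - 3262) - 1*(-21621)) = 0/(-22751 + 21621) = 0/(-1130) = 0*(-1/1130) = 0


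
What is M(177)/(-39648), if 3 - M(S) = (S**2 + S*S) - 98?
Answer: 62557/39648 ≈ 1.5778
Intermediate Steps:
M(S) = 101 - 2*S**2 (M(S) = 3 - ((S**2 + S*S) - 98) = 3 - ((S**2 + S**2) - 98) = 3 - (2*S**2 - 98) = 3 - (-98 + 2*S**2) = 3 + (98 - 2*S**2) = 101 - 2*S**2)
M(177)/(-39648) = (101 - 2*177**2)/(-39648) = (101 - 2*31329)*(-1/39648) = (101 - 62658)*(-1/39648) = -62557*(-1/39648) = 62557/39648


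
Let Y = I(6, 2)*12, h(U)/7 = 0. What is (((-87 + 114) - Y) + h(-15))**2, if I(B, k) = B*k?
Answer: 13689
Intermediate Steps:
h(U) = 0 (h(U) = 7*0 = 0)
Y = 144 (Y = (6*2)*12 = 12*12 = 144)
(((-87 + 114) - Y) + h(-15))**2 = (((-87 + 114) - 1*144) + 0)**2 = ((27 - 144) + 0)**2 = (-117 + 0)**2 = (-117)**2 = 13689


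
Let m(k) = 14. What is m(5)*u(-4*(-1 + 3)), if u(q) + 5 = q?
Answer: -182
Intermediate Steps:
u(q) = -5 + q
m(5)*u(-4*(-1 + 3)) = 14*(-5 - 4*(-1 + 3)) = 14*(-5 - 4*2) = 14*(-5 - 8) = 14*(-13) = -182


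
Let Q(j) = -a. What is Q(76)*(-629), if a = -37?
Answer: -23273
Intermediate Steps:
Q(j) = 37 (Q(j) = -1*(-37) = 37)
Q(76)*(-629) = 37*(-629) = -23273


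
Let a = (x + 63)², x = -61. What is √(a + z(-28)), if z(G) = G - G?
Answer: 2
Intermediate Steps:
z(G) = 0
a = 4 (a = (-61 + 63)² = 2² = 4)
√(a + z(-28)) = √(4 + 0) = √4 = 2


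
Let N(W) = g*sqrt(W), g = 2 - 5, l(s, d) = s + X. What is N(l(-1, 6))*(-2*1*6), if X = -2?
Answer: 36*I*sqrt(3) ≈ 62.354*I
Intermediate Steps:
l(s, d) = -2 + s (l(s, d) = s - 2 = -2 + s)
g = -3
N(W) = -3*sqrt(W)
N(l(-1, 6))*(-2*1*6) = (-3*sqrt(-2 - 1))*(-2*1*6) = (-3*I*sqrt(3))*(-2*6) = -3*I*sqrt(3)*(-12) = 36*I*sqrt(3)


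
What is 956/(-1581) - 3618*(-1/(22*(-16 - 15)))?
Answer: -102775/17391 ≈ -5.9097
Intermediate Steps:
956/(-1581) - 3618*(-1/(22*(-16 - 15))) = 956*(-1/1581) - 3618/((-22*(-31))) = -956/1581 - 3618/682 = -956/1581 - 3618*1/682 = -956/1581 - 1809/341 = -102775/17391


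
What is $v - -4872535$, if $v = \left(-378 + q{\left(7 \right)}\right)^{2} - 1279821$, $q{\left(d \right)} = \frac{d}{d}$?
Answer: $3734843$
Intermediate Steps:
$q{\left(d \right)} = 1$
$v = -1137692$ ($v = \left(-378 + 1\right)^{2} - 1279821 = \left(-377\right)^{2} - 1279821 = 142129 - 1279821 = -1137692$)
$v - -4872535 = -1137692 - -4872535 = -1137692 + 4872535 = 3734843$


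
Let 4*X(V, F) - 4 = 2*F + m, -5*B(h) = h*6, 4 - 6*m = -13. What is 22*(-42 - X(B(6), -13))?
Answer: -9823/12 ≈ -818.58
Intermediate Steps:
m = 17/6 (m = ⅔ - ⅙*(-13) = ⅔ + 13/6 = 17/6 ≈ 2.8333)
B(h) = -6*h/5 (B(h) = -h*6/5 = -6*h/5)
X(V, F) = 41/24 + F/2 (X(V, F) = 1 + (2*F + 17/6)/4 = 1 + (17/6 + 2*F)/4 = 1 + (17/24 + F/2) = 41/24 + F/2)
22*(-42 - X(B(6), -13)) = 22*(-42 - (41/24 + (½)*(-13))) = 22*(-42 - (41/24 - 13/2)) = 22*(-42 - 1*(-115/24)) = 22*(-42 + 115/24) = 22*(-893/24) = -9823/12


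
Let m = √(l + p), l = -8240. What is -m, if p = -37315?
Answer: -I*√45555 ≈ -213.44*I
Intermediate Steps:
m = I*√45555 (m = √(-8240 - 37315) = √(-45555) = I*√45555 ≈ 213.44*I)
-m = -I*√45555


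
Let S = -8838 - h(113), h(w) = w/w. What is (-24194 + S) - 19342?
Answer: -52375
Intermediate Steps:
h(w) = 1
S = -8839 (S = -8838 - 1*1 = -8838 - 1 = -8839)
(-24194 + S) - 19342 = (-24194 - 8839) - 19342 = -33033 - 19342 = -52375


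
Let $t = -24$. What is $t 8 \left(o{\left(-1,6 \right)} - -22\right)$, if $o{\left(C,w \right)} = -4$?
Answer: $-3456$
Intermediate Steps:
$t 8 \left(o{\left(-1,6 \right)} - -22\right) = \left(-24\right) 8 \left(-4 - -22\right) = - 192 \left(-4 + 22\right) = \left(-192\right) 18 = -3456$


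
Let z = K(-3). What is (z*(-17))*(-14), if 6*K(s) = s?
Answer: -119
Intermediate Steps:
K(s) = s/6
z = -1/2 (z = (1/6)*(-3) = -1/2 ≈ -0.50000)
(z*(-17))*(-14) = -1/2*(-17)*(-14) = (17/2)*(-14) = -119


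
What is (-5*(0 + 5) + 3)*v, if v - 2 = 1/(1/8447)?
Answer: -185878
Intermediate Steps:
v = 8449 (v = 2 + 1/(1/8447) = 2 + 8447 = 8449)
(-5*(0 + 5) + 3)*v = (-5*(0 + 5) + 3)*8449 = (-5*5 + 3)*8449 = (-25 + 3)*8449 = -22*8449 = -185878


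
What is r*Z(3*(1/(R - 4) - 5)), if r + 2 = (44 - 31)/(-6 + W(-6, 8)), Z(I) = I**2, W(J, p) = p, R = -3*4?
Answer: 531441/512 ≈ 1038.0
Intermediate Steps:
R = -12
r = 9/2 (r = -2 + (44 - 31)/(-6 + 8) = -2 + 13/2 = 9/2 ≈ 4.5000)
r*Z(3*(1/(R - 4) - 5)) = 9*(3*(1/(-12 - 4) - 5))**2/2 = 9*(3*(1/(-16) - 5))**2/2 = 9*(3*(-1/16 - 5))**2/2 = 9*(3*(-81/16))**2/2 = 9*(-243/16)**2/2 = (9/2)*(59049/256) = 531441/512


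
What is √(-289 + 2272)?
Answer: √1983 ≈ 44.531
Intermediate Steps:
√(-289 + 2272) = √1983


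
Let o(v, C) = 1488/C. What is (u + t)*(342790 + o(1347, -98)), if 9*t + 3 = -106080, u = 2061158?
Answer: 34421165637386/49 ≈ 7.0247e+11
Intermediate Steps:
t = -11787 (t = -⅓ + (⅑)*(-106080) = -⅓ - 35360/3 = -11787)
(u + t)*(342790 + o(1347, -98)) = (2061158 - 11787)*(342790 + 1488/(-98)) = 2049371*(342790 + 1488*(-1/98)) = 2049371*(342790 - 744/49) = 2049371*(16795966/49) = 34421165637386/49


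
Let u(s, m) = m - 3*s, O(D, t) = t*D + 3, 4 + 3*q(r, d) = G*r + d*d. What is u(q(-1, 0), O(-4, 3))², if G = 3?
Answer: 4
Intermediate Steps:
q(r, d) = -4/3 + r + d²/3 (q(r, d) = -4/3 + (3*r + d*d)/3 = -4/3 + (3*r + d²)/3 = -4/3 + (d² + 3*r)/3 = -4/3 + (r + d²/3) = -4/3 + r + d²/3)
O(D, t) = 3 + D*t (O(D, t) = D*t + 3 = 3 + D*t)
u(q(-1, 0), O(-4, 3))² = ((3 - 4*3) - 3*(-4/3 - 1 + (⅓)*0²))² = ((3 - 12) - 3*(-4/3 - 1 + (⅓)*0))² = (-9 - 3*(-4/3 - 1 + 0))² = (-9 - 3*(-7/3))² = (-9 + 7)² = (-2)² = 4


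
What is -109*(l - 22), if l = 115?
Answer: -10137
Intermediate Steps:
-109*(l - 22) = -109*(115 - 22) = -109*93 = -10137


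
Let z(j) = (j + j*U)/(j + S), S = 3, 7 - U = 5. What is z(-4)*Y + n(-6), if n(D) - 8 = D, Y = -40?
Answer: -478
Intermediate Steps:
U = 2 (U = 7 - 1*5 = 7 - 5 = 2)
n(D) = 8 + D
z(j) = 3*j/(3 + j) (z(j) = (j + j*2)/(j + 3) = (j + 2*j)/(3 + j) = (3*j)/(3 + j) = 3*j/(3 + j))
z(-4)*Y + n(-6) = (3*(-4)/(3 - 4))*(-40) + (8 - 6) = (3*(-4)/(-1))*(-40) + 2 = (3*(-4)*(-1))*(-40) + 2 = 12*(-40) + 2 = -480 + 2 = -478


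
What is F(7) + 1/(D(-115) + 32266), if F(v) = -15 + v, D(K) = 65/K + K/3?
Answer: -17789291/2223670 ≈ -8.0000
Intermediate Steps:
D(K) = 65/K + K/3 (D(K) = 65/K + K*(⅓) = 65/K + K/3)
F(7) + 1/(D(-115) + 32266) = (-15 + 7) + 1/((65/(-115) + (⅓)*(-115)) + 32266) = -8 + 1/((65*(-1/115) - 115/3) + 32266) = -8 + 1/((-13/23 - 115/3) + 32266) = -8 + 1/(-2684/69 + 32266) = -8 + 1/(2223670/69) = -8 + 69/2223670 = -17789291/2223670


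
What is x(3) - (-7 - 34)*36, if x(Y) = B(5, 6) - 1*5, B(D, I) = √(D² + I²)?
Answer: 1471 + √61 ≈ 1478.8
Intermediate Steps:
x(Y) = -5 + √61 (x(Y) = √(5² + 6²) - 1*5 = √(25 + 36) - 5 = √61 - 5 = -5 + √61)
x(3) - (-7 - 34)*36 = (-5 + √61) - (-7 - 34)*36 = (-5 + √61) - (-41)*36 = (-5 + √61) - 1*(-1476) = (-5 + √61) + 1476 = 1471 + √61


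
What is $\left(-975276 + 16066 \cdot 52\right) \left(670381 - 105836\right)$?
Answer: $-78948230980$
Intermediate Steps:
$\left(-975276 + 16066 \cdot 52\right) \left(670381 - 105836\right) = \left(-975276 + 835432\right) 564545 = \left(-139844\right) 564545 = -78948230980$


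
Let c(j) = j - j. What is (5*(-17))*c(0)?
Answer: 0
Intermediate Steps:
c(j) = 0
(5*(-17))*c(0) = (5*(-17))*0 = -85*0 = 0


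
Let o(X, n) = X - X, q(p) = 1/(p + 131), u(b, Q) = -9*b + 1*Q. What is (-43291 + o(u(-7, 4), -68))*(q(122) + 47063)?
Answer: -515463339540/253 ≈ -2.0374e+9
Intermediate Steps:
u(b, Q) = Q - 9*b (u(b, Q) = -9*b + Q = Q - 9*b)
q(p) = 1/(131 + p)
o(X, n) = 0
(-43291 + o(u(-7, 4), -68))*(q(122) + 47063) = (-43291 + 0)*(1/(131 + 122) + 47063) = -43291*(1/253 + 47063) = -43291*11906940/253 = -515463339540/253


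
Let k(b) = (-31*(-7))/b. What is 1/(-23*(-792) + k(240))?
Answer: 240/4372057 ≈ 5.4894e-5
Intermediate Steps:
k(b) = 217/b
1/(-23*(-792) + k(240)) = 1/(-23*(-792) + 217/240) = 1/(18216 + 217*(1/240)) = 1/(18216 + 217/240) = 1/(4372057/240) = 240/4372057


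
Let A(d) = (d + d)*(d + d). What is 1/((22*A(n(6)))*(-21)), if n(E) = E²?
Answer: -1/2395008 ≈ -4.1753e-7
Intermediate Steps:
A(d) = 4*d² (A(d) = (2*d)*(2*d) = 4*d²)
1/((22*A(n(6)))*(-21)) = 1/((22*(4*(6²)²))*(-21)) = 1/((22*(4*36²))*(-21)) = 1/((22*(4*1296))*(-21)) = 1/((22*5184)*(-21)) = 1/(114048*(-21)) = 1/(-2395008) = -1/2395008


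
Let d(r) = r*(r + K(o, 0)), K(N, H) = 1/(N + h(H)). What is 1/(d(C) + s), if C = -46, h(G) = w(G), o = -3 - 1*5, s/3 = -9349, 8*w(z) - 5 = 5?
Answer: -27/699953 ≈ -3.8574e-5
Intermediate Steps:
w(z) = 5/4 (w(z) = 5/8 + (⅛)*5 = 5/8 + 5/8 = 5/4)
s = -28047 (s = 3*(-9349) = -28047)
o = -8 (o = -3 - 5 = -8)
h(G) = 5/4
K(N, H) = 1/(5/4 + N) (K(N, H) = 1/(N + 5/4) = 1/(5/4 + N))
d(r) = r*(-4/27 + r) (d(r) = r*(r + 4/(5 + 4*(-8))) = r*(r + 4/(5 - 32)) = r*(r + 4/(-27)) = r*(r + 4*(-1/27)) = r*(r - 4/27) = r*(-4/27 + r))
1/(d(C) + s) = 1/((1/27)*(-46)*(-4 + 27*(-46)) - 28047) = 1/((1/27)*(-46)*(-4 - 1242) - 28047) = 1/((1/27)*(-46)*(-1246) - 28047) = 1/(57316/27 - 28047) = 1/(-699953/27) = -27/699953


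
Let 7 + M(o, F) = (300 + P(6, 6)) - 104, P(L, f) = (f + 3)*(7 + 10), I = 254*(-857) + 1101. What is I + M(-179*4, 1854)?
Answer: -216235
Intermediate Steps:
I = -216577 (I = -217678 + 1101 = -216577)
P(L, f) = 51 + 17*f (P(L, f) = (3 + f)*17 = 51 + 17*f)
M(o, F) = 342 (M(o, F) = -7 + ((300 + (51 + 17*6)) - 104) = -7 + ((300 + (51 + 102)) - 104) = -7 + ((300 + 153) - 104) = -7 + (453 - 104) = -7 + 349 = 342)
I + M(-179*4, 1854) = -216577 + 342 = -216235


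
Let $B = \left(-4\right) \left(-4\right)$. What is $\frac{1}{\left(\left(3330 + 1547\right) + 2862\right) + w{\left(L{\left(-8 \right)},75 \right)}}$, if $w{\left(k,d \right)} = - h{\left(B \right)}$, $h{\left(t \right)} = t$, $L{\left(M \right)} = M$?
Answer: $\frac{1}{7723} \approx 0.00012948$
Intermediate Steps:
$B = 16$
$w{\left(k,d \right)} = -16$ ($w{\left(k,d \right)} = \left(-1\right) 16 = -16$)
$\frac{1}{\left(\left(3330 + 1547\right) + 2862\right) + w{\left(L{\left(-8 \right)},75 \right)}} = \frac{1}{\left(\left(3330 + 1547\right) + 2862\right) - 16} = \frac{1}{\left(4877 + 2862\right) - 16} = \frac{1}{7739 - 16} = \frac{1}{7723}$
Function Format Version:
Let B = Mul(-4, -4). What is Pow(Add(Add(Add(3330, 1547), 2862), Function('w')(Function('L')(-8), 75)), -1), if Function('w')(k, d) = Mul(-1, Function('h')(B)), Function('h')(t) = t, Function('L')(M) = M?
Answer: Rational(1, 7723) ≈ 0.00012948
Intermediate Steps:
B = 16
Function('w')(k, d) = -16 (Function('w')(k, d) = Mul(-1, 16) = -16)
Pow(Add(Add(Add(3330, 1547), 2862), Function('w')(Function('L')(-8), 75)), -1) = Pow(Add(Add(Add(3330, 1547), 2862), -16), -1) = Pow(Add(Add(4877, 2862), -16), -1) = Pow(Add(7739, -16), -1) = Pow(7723, -1) = Rational(1, 7723)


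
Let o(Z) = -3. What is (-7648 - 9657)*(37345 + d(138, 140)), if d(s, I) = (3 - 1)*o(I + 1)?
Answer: -646151395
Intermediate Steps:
d(s, I) = -6 (d(s, I) = (3 - 1)*(-3) = 2*(-3) = -6)
(-7648 - 9657)*(37345 + d(138, 140)) = (-7648 - 9657)*(37345 - 6) = -17305*37339 = -646151395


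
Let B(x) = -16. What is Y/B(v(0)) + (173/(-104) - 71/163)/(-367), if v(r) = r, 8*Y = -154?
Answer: 60165485/49771072 ≈ 1.2088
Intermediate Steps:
Y = -77/4 (Y = (1/8)*(-154) = -77/4 ≈ -19.250)
Y/B(v(0)) + (173/(-104) - 71/163)/(-367) = -77/4/(-16) + (173/(-104) - 71/163)/(-367) = -77/4*(-1/16) + (173*(-1/104) - 71*1/163)*(-1/367) = 77/64 + (-173/104 - 71/163)*(-1/367) = 77/64 - 35583/16952*(-1/367) = 77/64 + 35583/6221384 = 60165485/49771072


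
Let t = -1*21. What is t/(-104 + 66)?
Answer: 21/38 ≈ 0.55263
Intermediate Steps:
t = -21
t/(-104 + 66) = -21/(-104 + 66) = -21/(-38) = -21*(-1/38) = 21/38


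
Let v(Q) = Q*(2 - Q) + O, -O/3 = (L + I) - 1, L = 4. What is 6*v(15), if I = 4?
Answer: -1296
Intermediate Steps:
O = -21 (O = -3*((4 + 4) - 1) = -3*(8 - 1) = -3*7 = -21)
v(Q) = -21 + Q*(2 - Q) (v(Q) = Q*(2 - Q) - 21 = -21 + Q*(2 - Q))
6*v(15) = 6*(-21 - 1*15² + 2*15) = 6*(-21 - 1*225 + 30) = 6*(-21 - 225 + 30) = 6*(-216) = -1296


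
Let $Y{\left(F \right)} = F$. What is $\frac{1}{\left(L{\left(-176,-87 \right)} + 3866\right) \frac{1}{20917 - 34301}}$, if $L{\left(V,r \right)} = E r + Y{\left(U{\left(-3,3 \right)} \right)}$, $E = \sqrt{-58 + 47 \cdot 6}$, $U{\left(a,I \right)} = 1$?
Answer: $- \frac{17251976}{4419411} - \frac{1552544 \sqrt{14}}{4419411} \approx -5.2181$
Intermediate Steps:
$E = 4 \sqrt{14}$ ($E = \sqrt{-58 + 282} = \sqrt{224} = 4 \sqrt{14} \approx 14.967$)
$L{\left(V,r \right)} = 1 + 4 r \sqrt{14}$ ($L{\left(V,r \right)} = 4 \sqrt{14} r + 1 = 4 r \sqrt{14} + 1 = 1 + 4 r \sqrt{14}$)
$\frac{1}{\left(L{\left(-176,-87 \right)} + 3866\right) \frac{1}{20917 - 34301}} = \frac{1}{\left(\left(1 + 4 \left(-87\right) \sqrt{14}\right) + 3866\right) \frac{1}{20917 - 34301}} = \frac{1}{\left(\left(1 - 348 \sqrt{14}\right) + 3866\right) \frac{1}{-13384}} = \frac{1}{\left(3867 - 348 \sqrt{14}\right) \left(- \frac{1}{13384}\right)} = \frac{1}{- \frac{3867}{13384} + \frac{87 \sqrt{14}}{3346}}$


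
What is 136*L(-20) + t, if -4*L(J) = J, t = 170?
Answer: 850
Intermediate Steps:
L(J) = -J/4
136*L(-20) + t = 136*(-1/4*(-20)) + 170 = 136*5 + 170 = 680 + 170 = 850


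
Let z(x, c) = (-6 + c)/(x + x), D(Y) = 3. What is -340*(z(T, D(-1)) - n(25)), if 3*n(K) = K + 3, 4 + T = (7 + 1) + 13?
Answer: 9610/3 ≈ 3203.3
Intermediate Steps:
T = 17 (T = -4 + ((7 + 1) + 13) = -4 + (8 + 13) = -4 + 21 = 17)
n(K) = 1 + K/3 (n(K) = (K + 3)/3 = (3 + K)/3 = 1 + K/3)
z(x, c) = (-6 + c)/(2*x) (z(x, c) = (-6 + c)/((2*x)) = (-6 + c)*(1/(2*x)) = (-6 + c)/(2*x))
-340*(z(T, D(-1)) - n(25)) = -340*((1/2)*(-6 + 3)/17 - (1 + (1/3)*25)) = -340*((1/2)*(1/17)*(-3) - (1 + 25/3)) = -340*(-3/34 - 1*28/3) = -340*(-3/34 - 28/3) = -340*(-961/102) = 9610/3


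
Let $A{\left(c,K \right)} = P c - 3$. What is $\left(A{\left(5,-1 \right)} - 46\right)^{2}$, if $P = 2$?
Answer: $1521$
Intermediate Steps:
$A{\left(c,K \right)} = -3 + 2 c$ ($A{\left(c,K \right)} = 2 c - 3 = -3 + 2 c$)
$\left(A{\left(5,-1 \right)} - 46\right)^{2} = \left(\left(-3 + 2 \cdot 5\right) - 46\right)^{2} = \left(\left(-3 + 10\right) - 46\right)^{2} = \left(7 - 46\right)^{2} = \left(-39\right)^{2} = 1521$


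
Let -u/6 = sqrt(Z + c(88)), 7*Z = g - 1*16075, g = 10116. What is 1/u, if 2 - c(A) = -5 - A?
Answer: I*sqrt(37058)/31764 ≈ 0.0060605*I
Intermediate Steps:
Z = -5959/7 (Z = (10116 - 1*16075)/7 = (10116 - 16075)/7 = (1/7)*(-5959) = -5959/7 ≈ -851.29)
c(A) = 7 + A (c(A) = 2 - (-5 - A) = 2 + (5 + A) = 7 + A)
u = -6*I*sqrt(37058)/7 (u = -6*sqrt(-5959/7 + (7 + 88)) = -6*sqrt(-5959/7 + 95) = -6*I*sqrt(37058)/7 ≈ -165.0*I)
1/u = 1/(-6*I*sqrt(37058)/7) = I*sqrt(37058)/31764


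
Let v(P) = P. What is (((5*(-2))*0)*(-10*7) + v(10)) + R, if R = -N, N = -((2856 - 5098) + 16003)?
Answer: 13771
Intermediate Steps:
N = -13761 (N = -(-2242 + 16003) = -1*13761 = -13761)
R = 13761 (R = -1*(-13761) = 13761)
(((5*(-2))*0)*(-10*7) + v(10)) + R = (((5*(-2))*0)*(-10*7) + 10) + 13761 = (-10*0*(-70) + 10) + 13761 = (0*(-70) + 10) + 13761 = (0 + 10) + 13761 = 10 + 13761 = 13771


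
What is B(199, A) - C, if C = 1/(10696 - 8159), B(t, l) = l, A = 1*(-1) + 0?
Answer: -2538/2537 ≈ -1.0004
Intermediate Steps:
A = -1 (A = -1 + 0 = -1)
C = 1/2537 ≈ 0.00039417
B(199, A) - C = -1 - 1*1/2537 = -1 - 1/2537 = -2538/2537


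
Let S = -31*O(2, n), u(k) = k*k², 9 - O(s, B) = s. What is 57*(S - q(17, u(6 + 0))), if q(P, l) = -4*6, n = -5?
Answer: -11001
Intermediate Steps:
O(s, B) = 9 - s
u(k) = k³
q(P, l) = -24
S = -217 (S = -31*(9 - 1*2) = -31*(9 - 2) = -31*7 = -217)
57*(S - q(17, u(6 + 0))) = 57*(-217 - 1*(-24)) = 57*(-217 + 24) = 57*(-193) = -11001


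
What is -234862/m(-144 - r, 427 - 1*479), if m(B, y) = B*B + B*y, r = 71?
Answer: -234862/57405 ≈ -4.0913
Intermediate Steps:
m(B, y) = B**2 + B*y
-234862/m(-144 - r, 427 - 1*479) = -234862*1/((-144 - 1*71)*((-144 - 1*71) + (427 - 1*479))) = -234862*1/((-144 - 71)*((-144 - 71) + (427 - 479))) = -234862*(-1/(215*(-215 - 52))) = -234862/((-215*(-267))) = -234862/57405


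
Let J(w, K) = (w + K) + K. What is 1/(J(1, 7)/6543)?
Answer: 2181/5 ≈ 436.20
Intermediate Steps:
J(w, K) = w + 2*K (J(w, K) = (K + w) + K = w + 2*K)
1/(J(1, 7)/6543) = 1/((1 + 2*7)/6543) = 1/((1 + 14)*(1/6543)) = 1/(15*(1/6543)) = 1/(5/2181) = 2181/5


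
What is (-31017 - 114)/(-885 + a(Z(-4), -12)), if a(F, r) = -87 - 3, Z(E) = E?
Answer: 10377/325 ≈ 31.929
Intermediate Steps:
a(F, r) = -90
(-31017 - 114)/(-885 + a(Z(-4), -12)) = (-31017 - 114)/(-885 - 90) = -31131/(-975) = -31131*(-1/975) = 10377/325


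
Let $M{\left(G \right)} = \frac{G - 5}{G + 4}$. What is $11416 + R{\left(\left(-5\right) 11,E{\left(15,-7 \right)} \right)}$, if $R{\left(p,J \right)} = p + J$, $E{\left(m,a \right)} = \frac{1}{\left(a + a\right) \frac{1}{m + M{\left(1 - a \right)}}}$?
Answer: $\frac{636155}{56} \approx 11360.0$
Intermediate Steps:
$M{\left(G \right)} = \frac{-5 + G}{4 + G}$
$E{\left(m,a \right)} = \frac{m + \frac{-4 - a}{5 - a}}{2 a}$ ($E{\left(m,a \right)} = \frac{1}{\left(a + a\right) \frac{1}{m + \frac{-5 - \left(-1 + a\right)}{4 - \left(-1 + a\right)}}} = \frac{1}{2 a \frac{1}{m + \frac{-4 - a}{5 - a}}} = \frac{m + \frac{-4 - a}{5 - a}}{2 a}$)
$R{\left(p,J \right)} = J + p$
$11416 + R{\left(\left(-5\right) 11,E{\left(15,-7 \right)} \right)} = 11416 - \left(55 - \frac{4 - 7 + 15 \left(-5 - 7\right)}{2 \left(-7\right) \left(-5 - 7\right)}\right) = 11416 - \left(55 + \frac{4 - 7 + 15 \left(-12\right)}{14 \left(-12\right)}\right) = 11416 - \left(55 + \frac{1}{14} \left(- \frac{1}{12}\right) \left(4 - 7 - 180\right)\right) = 11416 - \left(55 + \frac{1}{14} \left(- \frac{1}{12}\right) \left(-183\right)\right) = 11416 - \frac{3141}{56} = \frac{636155}{56}$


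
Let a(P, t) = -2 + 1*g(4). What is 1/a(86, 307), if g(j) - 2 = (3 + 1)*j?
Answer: 1/16 ≈ 0.062500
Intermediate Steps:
g(j) = 2 + 4*j (g(j) = 2 + (3 + 1)*j = 2 + 4*j)
a(P, t) = 16 (a(P, t) = -2 + 1*(2 + 4*4) = -2 + 1*(2 + 16) = -2 + 1*18 = -2 + 18 = 16)
1/a(86, 307) = 1/16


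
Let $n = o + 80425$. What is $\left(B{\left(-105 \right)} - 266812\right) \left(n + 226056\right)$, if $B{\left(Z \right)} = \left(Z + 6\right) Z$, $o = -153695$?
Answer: $-39176927762$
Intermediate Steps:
$n = -73270$ ($n = -153695 + 80425 = -73270$)
$B{\left(Z \right)} = Z \left(6 + Z\right)$ ($B{\left(Z \right)} = \left(6 + Z\right) Z = Z \left(6 + Z\right)$)
$\left(B{\left(-105 \right)} - 266812\right) \left(n + 226056\right) = \left(- 105 \left(6 - 105\right) - 266812\right) \left(-73270 + 226056\right) = \left(\left(-105\right) \left(-99\right) - 266812\right) 152786 = \left(10395 - 266812\right) 152786 = \left(-256417\right) 152786 = -39176927762$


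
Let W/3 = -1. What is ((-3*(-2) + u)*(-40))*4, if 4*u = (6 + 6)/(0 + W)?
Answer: -800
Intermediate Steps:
W = -3 (W = 3*(-1) = -3)
u = -1 (u = ((6 + 6)/(0 - 3))/4 = (12/(-3))/4 = (12*(-⅓))/4 = (¼)*(-4) = -1)
((-3*(-2) + u)*(-40))*4 = ((-3*(-2) - 1)*(-40))*4 = ((6 - 1)*(-40))*4 = (5*(-40))*4 = -200*4 = -800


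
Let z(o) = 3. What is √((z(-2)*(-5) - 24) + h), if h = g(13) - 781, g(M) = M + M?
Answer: I*√794 ≈ 28.178*I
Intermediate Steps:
g(M) = 2*M
h = -755 (h = 2*13 - 781 = 26 - 781 = -755)
√((z(-2)*(-5) - 24) + h) = √((3*(-5) - 24) - 755) = √((-15 - 24) - 755) = √(-39 - 755) = √(-794) = I*√794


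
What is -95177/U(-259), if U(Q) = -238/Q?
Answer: -3521549/34 ≈ -1.0358e+5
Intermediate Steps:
-95177/U(-259) = -95177/((-238/(-259))) = -95177/((-238*(-1/259))) = -95177/34/37 = -95177*37/34 = -3521549/34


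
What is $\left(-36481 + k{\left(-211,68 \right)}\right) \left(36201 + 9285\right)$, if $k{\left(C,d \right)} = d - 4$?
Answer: $-1656463662$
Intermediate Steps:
$k{\left(C,d \right)} = -4 + d$ ($k{\left(C,d \right)} = d - 4 = -4 + d$)
$\left(-36481 + k{\left(-211,68 \right)}\right) \left(36201 + 9285\right) = \left(-36481 + \left(-4 + 68\right)\right) \left(36201 + 9285\right) = \left(-36481 + 64\right) 45486 = \left(-36417\right) 45486 = -1656463662$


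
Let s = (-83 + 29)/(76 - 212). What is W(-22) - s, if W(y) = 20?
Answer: 1333/68 ≈ 19.603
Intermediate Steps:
s = 27/68 (s = -54/(-136) = -54*(-1/136) = 27/68 ≈ 0.39706)
W(-22) - s = 20 - 1*27/68 = 20 - 27/68 = 1333/68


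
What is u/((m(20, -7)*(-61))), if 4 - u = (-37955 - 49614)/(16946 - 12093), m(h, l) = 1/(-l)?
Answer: -748867/296033 ≈ -2.5297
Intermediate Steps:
m(h, l) = -1/l
u = 106981/4853 (u = 4 - (-37955 - 49614)/(16946 - 12093) = 4 - (-87569)/4853 = 4 - 1*(-87569/4853) = 4 + 87569/4853 = 106981/4853 ≈ 22.044)
u/((m(20, -7)*(-61))) = 106981/(4853*((-1/(-7)*(-61)))) = 106981/(4853*((-1*(-⅐)*(-61)))) = 106981/(4853*(((⅐)*(-61)))) = 106981/(4853*(-61/7)) = (106981/4853)*(-7/61) = -748867/296033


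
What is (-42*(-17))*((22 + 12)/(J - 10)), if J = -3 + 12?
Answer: -24276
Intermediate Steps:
J = 9
(-42*(-17))*((22 + 12)/(J - 10)) = (-42*(-17))*((22 + 12)/(9 - 10)) = 714*(34/(-1)) = 714*(34*(-1)) = 714*(-34) = -24276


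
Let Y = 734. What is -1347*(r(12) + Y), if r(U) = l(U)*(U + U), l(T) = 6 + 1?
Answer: -1214994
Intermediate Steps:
l(T) = 7
r(U) = 14*U (r(U) = 7*(U + U) = 7*(2*U) = 14*U)
-1347*(r(12) + Y) = -1347*(14*12 + 734) = -1347*(168 + 734) = -1347*902 = -1214994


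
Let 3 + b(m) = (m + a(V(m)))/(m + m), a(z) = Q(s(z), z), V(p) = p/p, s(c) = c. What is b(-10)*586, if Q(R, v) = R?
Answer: -14943/10 ≈ -1494.3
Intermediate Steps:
V(p) = 1
a(z) = z
b(m) = -3 + (1 + m)/(2*m) (b(m) = -3 + (m + 1)/(m + m) = -3 + (1 + m)/((2*m)) = -3 + (1 + m)*(1/(2*m)) = -3 + (1 + m)/(2*m))
b(-10)*586 = ((1/2)*(1 - 5*(-10))/(-10))*586 = ((1/2)*(-1/10)*(1 + 50))*586 = ((1/2)*(-1/10)*51)*586 = -51/20*586 = -14943/10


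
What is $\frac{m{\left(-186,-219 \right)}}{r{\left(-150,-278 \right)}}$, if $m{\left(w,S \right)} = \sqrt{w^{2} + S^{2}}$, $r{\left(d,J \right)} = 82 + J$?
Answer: $- \frac{3 \sqrt{9173}}{196} \approx -1.466$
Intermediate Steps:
$m{\left(w,S \right)} = \sqrt{S^{2} + w^{2}}$
$\frac{m{\left(-186,-219 \right)}}{r{\left(-150,-278 \right)}} = \frac{\sqrt{\left(-219\right)^{2} + \left(-186\right)^{2}}}{82 - 278} = \frac{\sqrt{47961 + 34596}}{-196} = \sqrt{82557} \left(- \frac{1}{196}\right) = 3 \sqrt{9173} \left(- \frac{1}{196}\right) = - \frac{3 \sqrt{9173}}{196}$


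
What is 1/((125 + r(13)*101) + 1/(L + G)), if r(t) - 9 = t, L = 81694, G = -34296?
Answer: 47398/111243107 ≈ 0.00042608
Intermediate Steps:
r(t) = 9 + t
1/((125 + r(13)*101) + 1/(L + G)) = 1/((125 + (9 + 13)*101) + 1/(81694 - 34296)) = 1/((125 + 22*101) + 1/47398) = 1/((125 + 2222) + 1/47398) = 1/(2347 + 1/47398) = 1/(111243107/47398) = 47398/111243107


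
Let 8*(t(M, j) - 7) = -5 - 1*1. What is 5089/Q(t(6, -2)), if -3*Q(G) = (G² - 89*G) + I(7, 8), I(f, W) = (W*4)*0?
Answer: 244272/8275 ≈ 29.519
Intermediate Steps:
t(M, j) = 25/4 (t(M, j) = 7 + (-5 - 1*1)/8 = 7 + (-5 - 1)/8 = 7 + (⅛)*(-6) = 7 - ¾ = 25/4)
I(f, W) = 0 (I(f, W) = (4*W)*0 = 0)
Q(G) = -G²/3 + 89*G/3 (Q(G) = -((G² - 89*G) + 0)/3 = -(G² - 89*G)/3 = -G²/3 + 89*G/3)
5089/Q(t(6, -2)) = 5089/(((⅓)*(25/4)*(89 - 1*25/4))) = 5089/(((⅓)*(25/4)*(89 - 25/4))) = 5089/(((⅓)*(25/4)*(331/4))) = 5089/(8275/48) = 5089*(48/8275) = 244272/8275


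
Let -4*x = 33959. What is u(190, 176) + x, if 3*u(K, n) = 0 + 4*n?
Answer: -99061/12 ≈ -8255.1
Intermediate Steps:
x = -33959/4 (x = -¼*33959 = -33959/4 ≈ -8489.8)
u(K, n) = 4*n/3 (u(K, n) = (0 + 4*n)/3 = (4*n)/3 = 4*n/3)
u(190, 176) + x = (4/3)*176 - 33959/4 = 704/3 - 33959/4 = -99061/12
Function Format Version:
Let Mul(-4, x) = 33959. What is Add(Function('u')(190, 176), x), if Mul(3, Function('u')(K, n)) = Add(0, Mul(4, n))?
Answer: Rational(-99061, 12) ≈ -8255.1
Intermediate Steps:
x = Rational(-33959, 4) (x = Mul(Rational(-1, 4), 33959) = Rational(-33959, 4) ≈ -8489.8)
Function('u')(K, n) = Mul(Rational(4, 3), n) (Function('u')(K, n) = Mul(Rational(1, 3), Add(0, Mul(4, n))) = Mul(Rational(1, 3), Mul(4, n)) = Mul(Rational(4, 3), n))
Add(Function('u')(190, 176), x) = Add(Mul(Rational(4, 3), 176), Rational(-33959, 4)) = Add(Rational(704, 3), Rational(-33959, 4)) = Rational(-99061, 12)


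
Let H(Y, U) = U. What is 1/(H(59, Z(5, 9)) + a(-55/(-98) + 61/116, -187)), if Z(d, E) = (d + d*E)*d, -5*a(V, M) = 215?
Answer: 1/207 ≈ 0.0048309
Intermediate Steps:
a(V, M) = -43 (a(V, M) = -⅕*215 = -43)
Z(d, E) = d*(d + E*d) (Z(d, E) = (d + E*d)*d = d*(d + E*d))
1/(H(59, Z(5, 9)) + a(-55/(-98) + 61/116, -187)) = 1/(5²*(1 + 9) - 43) = 1/(25*10 - 43) = 1/(250 - 43) = 1/207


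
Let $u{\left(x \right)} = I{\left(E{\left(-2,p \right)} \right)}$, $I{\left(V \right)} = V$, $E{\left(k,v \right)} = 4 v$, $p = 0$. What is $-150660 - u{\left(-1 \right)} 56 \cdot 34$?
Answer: $-150660$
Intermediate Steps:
$u{\left(x \right)} = 0$ ($u{\left(x \right)} = 4 \cdot 0 = 0$)
$-150660 - u{\left(-1 \right)} 56 \cdot 34 = -150660 - 0 \cdot 56 \cdot 34 = -150660 - 0 \cdot 34 = -150660 - 0 = -150660 + 0 = -150660$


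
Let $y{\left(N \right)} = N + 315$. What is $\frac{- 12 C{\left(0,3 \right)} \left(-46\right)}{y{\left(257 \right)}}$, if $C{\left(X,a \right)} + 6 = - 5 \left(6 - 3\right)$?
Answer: $- \frac{2898}{143} \approx -20.266$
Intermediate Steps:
$C{\left(X,a \right)} = -21$ ($C{\left(X,a \right)} = -6 - 5 \left(6 - 3\right) = -6 - 15 = -21$)
$y{\left(N \right)} = 315 + N$
$\frac{- 12 C{\left(0,3 \right)} \left(-46\right)}{y{\left(257 \right)}} = \frac{\left(-12\right) \left(-21\right) \left(-46\right)}{315 + 257} = \frac{252 \left(-46\right)}{572} = \left(-11592\right) \frac{1}{572} = - \frac{2898}{143}$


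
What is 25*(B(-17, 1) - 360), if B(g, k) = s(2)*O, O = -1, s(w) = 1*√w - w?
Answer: -8950 - 25*√2 ≈ -8985.4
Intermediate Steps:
s(w) = √w - w
B(g, k) = 2 - √2 (B(g, k) = (√2 - 1*2)*(-1) = (√2 - 2)*(-1) = (-2 + √2)*(-1) = 2 - √2)
25*(B(-17, 1) - 360) = 25*((2 - √2) - 360) = 25*(-358 - √2) = -8950 - 25*√2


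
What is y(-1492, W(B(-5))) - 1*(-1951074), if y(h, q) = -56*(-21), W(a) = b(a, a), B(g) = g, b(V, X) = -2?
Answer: 1952250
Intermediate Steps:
W(a) = -2
y(h, q) = 1176
y(-1492, W(B(-5))) - 1*(-1951074) = 1176 - 1*(-1951074) = 1176 + 1951074 = 1952250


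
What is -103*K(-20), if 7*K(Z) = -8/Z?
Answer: -206/35 ≈ -5.8857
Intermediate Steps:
K(Z) = -8/(7*Z) (K(Z) = (-8/Z)/7 = -8/(7*Z))
-103*K(-20) = -(-824)/(7*(-20)) = -(-824)*(-1)/(7*20) = -103*2/35 = -206/35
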